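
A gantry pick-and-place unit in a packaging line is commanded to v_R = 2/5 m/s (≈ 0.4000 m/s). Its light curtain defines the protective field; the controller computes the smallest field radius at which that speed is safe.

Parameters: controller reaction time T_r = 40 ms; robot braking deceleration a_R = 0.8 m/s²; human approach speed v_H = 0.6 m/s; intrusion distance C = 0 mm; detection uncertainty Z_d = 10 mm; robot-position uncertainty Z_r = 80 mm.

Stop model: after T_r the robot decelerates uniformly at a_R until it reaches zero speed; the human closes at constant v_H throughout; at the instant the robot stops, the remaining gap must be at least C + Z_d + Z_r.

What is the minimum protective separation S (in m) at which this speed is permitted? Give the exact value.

S_min = 53/100 m = 0.5300 m

stop time T_s = (2/5)/(4/5) = 0.5000 s
reaction-phase robot travel = 0.4000·0.0400 = 0.0160 m
robot covers 0.4000·0.5000 − ½·0.8000·0.5000² = 0.1000 m while stopping
human closes 0.6000·0.5400 = 0.3240 m
margins: 0.0000+0.0100+0.0800 = 0.0900 m
S_min ≈ 0.0160+0.1000+0.3240+0.0900  ⇒  S_min = 53/100 m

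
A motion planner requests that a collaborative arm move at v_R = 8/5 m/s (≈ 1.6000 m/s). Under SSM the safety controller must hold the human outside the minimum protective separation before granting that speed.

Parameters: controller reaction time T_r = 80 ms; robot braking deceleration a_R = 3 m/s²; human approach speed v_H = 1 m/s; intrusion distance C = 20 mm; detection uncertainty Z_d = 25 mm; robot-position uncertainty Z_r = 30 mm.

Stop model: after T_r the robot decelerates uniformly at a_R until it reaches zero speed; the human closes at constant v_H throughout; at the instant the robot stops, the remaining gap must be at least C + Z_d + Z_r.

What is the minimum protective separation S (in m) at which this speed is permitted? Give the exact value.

S_min = 1243/1000 m = 1.2430 m

T_s = v_R/a_R = (8/5)/3 = 0.5333 s
robot in T_r: 1.6000·0.0800 = 0.1280 m
robot covers 1.6000·0.5333 − ½·3.0000·0.5333² = 0.4267 m while stopping
human over T_r+T_s: 1.0000·(0.0800+0.5333) = 0.6133 m
C+Z_d+Z_r = 0.0200+0.0250+0.0300 = 0.0750 m
S_min ≈ 0.1280+0.4267+0.6133+0.0750  ⇒  S_min = 1243/1000 m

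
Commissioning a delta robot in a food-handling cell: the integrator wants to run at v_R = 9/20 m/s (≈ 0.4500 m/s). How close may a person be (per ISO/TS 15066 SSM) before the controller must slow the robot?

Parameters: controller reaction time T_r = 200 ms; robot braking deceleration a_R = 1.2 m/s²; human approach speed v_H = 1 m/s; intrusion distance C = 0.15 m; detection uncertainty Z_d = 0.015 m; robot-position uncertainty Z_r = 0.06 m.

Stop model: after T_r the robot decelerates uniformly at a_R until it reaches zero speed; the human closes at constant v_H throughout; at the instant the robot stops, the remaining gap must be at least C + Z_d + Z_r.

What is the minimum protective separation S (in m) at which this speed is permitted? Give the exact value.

T_s = v_R/a_R = (9/20)/(6/5) = 0.3750 s
robot covers v_R·T_r = 0.4500·0.2000 = 0.0900 m before braking
robot under decel: 0.4500²/(2·1.2000) = 0.0844 m
person approaches 1.0000·(0.2000+0.3750) = 0.5750 m
margins: 0.1500+0.0150+0.0600 = 0.2250 m
S_min ≈ 0.0900+0.0844+0.5750+0.2250  ⇒  S_min = 1559/1600 m

S_min = 1559/1600 m = 0.9744 m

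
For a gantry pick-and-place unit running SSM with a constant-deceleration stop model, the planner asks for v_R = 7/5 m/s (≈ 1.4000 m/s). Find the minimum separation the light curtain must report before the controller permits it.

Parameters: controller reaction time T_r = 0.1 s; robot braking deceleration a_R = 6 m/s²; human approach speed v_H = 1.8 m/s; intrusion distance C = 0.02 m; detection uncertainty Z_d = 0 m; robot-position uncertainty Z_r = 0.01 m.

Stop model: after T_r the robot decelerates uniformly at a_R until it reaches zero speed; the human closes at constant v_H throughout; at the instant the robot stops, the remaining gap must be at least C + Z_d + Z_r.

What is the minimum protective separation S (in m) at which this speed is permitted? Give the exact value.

S_min = 14/15 m = 0.9333 m

braking lasts T_s = (7/5)/6 = 0.2333 s
robot covers v_R·T_r = 1.4000·0.1000 = 0.1400 m before braking
robot under decel: 1.4000²/(2·6.0000) = 0.1633 m
human over T_r+T_s: 1.8000·(0.1000+0.2333) = 0.6000 m
C+Z_d+Z_r = 0.0200+0.0000+0.0100 = 0.0300 m
S_min ≈ 0.1400+0.1633+0.6000+0.0300  ⇒  S_min = 14/15 m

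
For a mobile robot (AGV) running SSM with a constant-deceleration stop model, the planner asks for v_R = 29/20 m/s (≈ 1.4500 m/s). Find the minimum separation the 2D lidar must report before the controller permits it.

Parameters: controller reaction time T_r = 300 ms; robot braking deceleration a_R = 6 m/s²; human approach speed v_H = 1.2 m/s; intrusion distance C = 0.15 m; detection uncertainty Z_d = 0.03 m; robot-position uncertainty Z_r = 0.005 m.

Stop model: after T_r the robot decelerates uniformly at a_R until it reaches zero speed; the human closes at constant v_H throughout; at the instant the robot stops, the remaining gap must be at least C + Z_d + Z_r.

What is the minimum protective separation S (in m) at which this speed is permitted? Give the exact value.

S_min = 6937/4800 m = 1.4452 m

T_s = v_R/a_R = (29/20)/6 = 0.2417 s
robot covers v_R·T_r = 1.4500·0.3000 = 0.4350 m before braking
robot covers 1.4500·0.2417 − ½·6.0000·0.2417² = 0.1752 m while stopping
human over T_r+T_s: 1.2000·(0.3000+0.2417) = 0.6500 m
C+Z_d+Z_r = 0.1500+0.0300+0.0050 = 0.1850 m
S_min ≈ 0.4350+0.1752+0.6500+0.1850  ⇒  S_min = 6937/4800 m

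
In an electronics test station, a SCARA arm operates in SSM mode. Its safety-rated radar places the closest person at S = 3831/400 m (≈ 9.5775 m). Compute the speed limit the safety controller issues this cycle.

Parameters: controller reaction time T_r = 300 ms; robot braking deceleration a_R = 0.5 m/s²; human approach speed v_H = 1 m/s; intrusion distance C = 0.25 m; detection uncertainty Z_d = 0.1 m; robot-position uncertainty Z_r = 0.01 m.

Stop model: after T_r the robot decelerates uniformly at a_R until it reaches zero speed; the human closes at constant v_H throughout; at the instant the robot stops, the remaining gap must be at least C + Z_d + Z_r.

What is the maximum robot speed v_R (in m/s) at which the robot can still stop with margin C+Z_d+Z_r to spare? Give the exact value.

at the boundary: (1)·v² + (23/10)·v + (-3567/400) = 0
  disc = (23/10)² − 4·(1)·(-3567/400) = 1024/25 ; √disc = 32/5
  v_R = (−(23/10) + 32/5) / (2·(1)) = 41/20 m/s
check:
T_s = v_R/a_R = (41/20)/(1/2) = 4.1000 s
reaction-phase robot travel = 2.0500·0.3000 = 0.6150 m
braking distance = 2.0500²/(2·0.5000) = 4.2025 m
human over T_r+T_s: 1.0000·(0.3000+4.1000) = 4.4000 m
C+Z_d+Z_r = 0.2500+0.1000+0.0100 = 0.3600 m
sum ≈ 0.6150+4.2025+4.4000+0.3600 ≈ 9.5775 m = S ✓

v_R_max = 41/20 m/s = 2.0500 m/s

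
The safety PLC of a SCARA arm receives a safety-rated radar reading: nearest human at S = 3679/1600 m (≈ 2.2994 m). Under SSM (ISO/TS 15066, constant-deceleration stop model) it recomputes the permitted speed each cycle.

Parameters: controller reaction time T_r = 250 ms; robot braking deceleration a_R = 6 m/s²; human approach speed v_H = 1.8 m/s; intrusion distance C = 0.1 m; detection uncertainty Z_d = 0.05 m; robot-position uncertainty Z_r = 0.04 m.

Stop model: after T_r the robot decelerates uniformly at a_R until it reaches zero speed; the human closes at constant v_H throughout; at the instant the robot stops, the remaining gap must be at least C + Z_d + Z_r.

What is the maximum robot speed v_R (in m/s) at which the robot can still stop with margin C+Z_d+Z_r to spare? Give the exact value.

v_R_max = 9/4 m/s = 2.2500 m/s

at the boundary: (1/12)·v² + (11/20)·v + (-531/320) = 0
  disc = (11/20)² − 4·(1/12)·(-531/320) = 1369/1600 ; √disc = 37/40
  v_R = (−(11/20) + 37/40) / (2·(1/12)) = 9/4 m/s
check:
T_s = v_R/a_R = (9/4)/6 = 0.3750 s
reaction-phase robot travel = 2.2500·0.2500 = 0.5625 m
braking distance = 2.2500²/(2·6.0000) = 0.4219 m
person approaches 1.8000·(0.2500+0.3750) = 1.1250 m
margins: 0.1000+0.0500+0.0400 = 0.1900 m
sum ≈ 0.5625+0.4219+1.1250+0.1900 ≈ 2.2994 m = S ✓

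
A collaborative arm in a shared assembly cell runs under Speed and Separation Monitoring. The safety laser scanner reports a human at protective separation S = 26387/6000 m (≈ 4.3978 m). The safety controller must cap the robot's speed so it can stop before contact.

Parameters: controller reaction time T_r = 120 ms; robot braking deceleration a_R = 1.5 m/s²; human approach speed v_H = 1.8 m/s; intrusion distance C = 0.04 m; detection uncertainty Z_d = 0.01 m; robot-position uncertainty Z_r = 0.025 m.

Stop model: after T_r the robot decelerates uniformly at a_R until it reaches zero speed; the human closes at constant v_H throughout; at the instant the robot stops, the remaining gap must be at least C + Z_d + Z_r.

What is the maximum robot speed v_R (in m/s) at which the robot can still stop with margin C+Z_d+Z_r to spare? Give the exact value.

collect terms ⇒ (1/3)·v_R² + (33/25)·v_R + (-24641/6000) = 0
  disc = (33/25)² − 4·(1/3)·(-24641/6000) = 162409/22500 ; √disc = 403/150
  v_R = (−(33/25) + 403/150) / (2·(1/3)) = 41/20 m/s
check:
braking lasts T_s = (41/20)/(3/2) = 1.3667 s
robot covers v_R·T_r = 2.0500·0.1200 = 0.2460 m before braking
robot under decel: 2.0500²/(2·1.5000) = 1.4008 m
human over T_r+T_s: 1.8000·(0.1200+1.3667) = 2.6760 m
margins: 0.0400+0.0100+0.0250 = 0.0750 m
sum ≈ 0.2460+1.4008+2.6760+0.0750 ≈ 4.3978 m = S ✓

v_R_max = 41/20 m/s = 2.0500 m/s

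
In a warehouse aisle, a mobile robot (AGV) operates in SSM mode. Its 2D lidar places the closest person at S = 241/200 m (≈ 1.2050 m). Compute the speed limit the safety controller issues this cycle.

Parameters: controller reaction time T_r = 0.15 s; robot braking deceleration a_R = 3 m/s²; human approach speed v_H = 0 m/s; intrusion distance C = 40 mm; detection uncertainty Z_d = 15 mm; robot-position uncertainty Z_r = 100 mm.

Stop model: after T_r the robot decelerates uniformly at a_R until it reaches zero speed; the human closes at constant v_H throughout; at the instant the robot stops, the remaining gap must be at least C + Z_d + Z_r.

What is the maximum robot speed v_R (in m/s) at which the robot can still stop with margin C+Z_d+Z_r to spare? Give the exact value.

v_R_max = 21/10 m/s = 2.1000 m/s

quadratic (1/6)·v² + (3/20)·v + (-21/20) = 0
  disc = (3/20)² − 4·(1/6)·(-21/20) = 289/400 ; √disc = 17/20
  v_R = (−(3/20) + 17/20) / (2·(1/6)) = 21/10 m/s
check:
T_s = v_R/a_R = (21/10)/3 = 0.7000 s
reaction-phase robot travel = 2.1000·0.1500 = 0.3150 m
braking distance = 2.1000²/(2·3.0000) = 0.7350 m
human over T_r+T_s: 0.0000·(0.1500+0.7000) = 0.0000 m
residual clearance needed = 0.0400+0.0150+0.1000 = 0.1550 m
sum ≈ 0.3150+0.7350+0.0000+0.1550 ≈ 1.2050 m = S ✓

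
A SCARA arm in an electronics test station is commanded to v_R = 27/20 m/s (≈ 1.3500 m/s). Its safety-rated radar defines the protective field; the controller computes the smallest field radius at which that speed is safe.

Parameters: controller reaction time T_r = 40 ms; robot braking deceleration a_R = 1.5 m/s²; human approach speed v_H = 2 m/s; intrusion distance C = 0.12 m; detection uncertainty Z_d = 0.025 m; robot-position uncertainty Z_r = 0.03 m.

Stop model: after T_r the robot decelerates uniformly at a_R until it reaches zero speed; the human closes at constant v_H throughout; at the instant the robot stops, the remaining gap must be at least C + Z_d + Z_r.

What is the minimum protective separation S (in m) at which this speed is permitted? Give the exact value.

S_min = 5433/2000 m = 2.7165 m

T_s = v_R/a_R = (27/20)/(3/2) = 0.9000 s
robot covers v_R·T_r = 1.3500·0.0400 = 0.0540 m before braking
robot covers 1.3500·0.9000 − ½·1.5000·0.9000² = 0.6075 m while stopping
human closes 2.0000·0.9400 = 1.8800 m
margins: 0.1200+0.0250+0.0300 = 0.1750 m
S_min ≈ 0.0540+0.6075+1.8800+0.1750  ⇒  S_min = 5433/2000 m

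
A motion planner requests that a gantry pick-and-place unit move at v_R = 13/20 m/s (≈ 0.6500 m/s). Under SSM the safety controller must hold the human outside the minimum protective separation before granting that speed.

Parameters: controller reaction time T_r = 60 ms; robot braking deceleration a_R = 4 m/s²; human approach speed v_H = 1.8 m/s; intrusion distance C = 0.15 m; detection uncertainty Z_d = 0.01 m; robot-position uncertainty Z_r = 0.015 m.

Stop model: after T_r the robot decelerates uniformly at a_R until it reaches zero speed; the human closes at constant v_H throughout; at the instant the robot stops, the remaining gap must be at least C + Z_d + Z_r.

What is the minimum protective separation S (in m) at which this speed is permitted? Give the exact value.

braking lasts T_s = (13/20)/4 = 0.1625 s
robot in T_r: 0.6500·0.0600 = 0.0390 m
robot covers 0.6500·0.1625 − ½·4.0000·0.1625² = 0.0528 m while stopping
human over T_r+T_s: 1.8000·(0.0600+0.1625) = 0.4005 m
margins: 0.1500+0.0100+0.0150 = 0.1750 m
S_min ≈ 0.0390+0.0528+0.4005+0.1750  ⇒  S_min = 10677/16000 m

S_min = 10677/16000 m = 0.6673 m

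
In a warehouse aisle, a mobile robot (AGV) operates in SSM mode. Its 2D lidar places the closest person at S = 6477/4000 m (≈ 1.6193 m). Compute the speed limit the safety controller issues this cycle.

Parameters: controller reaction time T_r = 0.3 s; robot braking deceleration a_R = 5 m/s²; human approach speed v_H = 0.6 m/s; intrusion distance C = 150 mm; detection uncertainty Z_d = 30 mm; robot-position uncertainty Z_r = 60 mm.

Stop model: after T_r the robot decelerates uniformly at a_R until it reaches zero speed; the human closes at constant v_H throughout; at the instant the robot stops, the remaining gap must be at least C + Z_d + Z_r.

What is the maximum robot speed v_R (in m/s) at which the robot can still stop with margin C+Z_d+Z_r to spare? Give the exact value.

v_R_max = 39/20 m/s = 1.9500 m/s

quadratic (1/10)·v² + (21/50)·v + (-4797/4000) = 0
  disc = (21/50)² − 4·(1/10)·(-4797/4000) = 6561/10000 ; √disc = 81/100
  v_R = (−(21/50) + 81/100) / (2·(1/10)) = 39/20 m/s
check:
T_s = v_R/a_R = (39/20)/5 = 0.3900 s
reaction-phase robot travel = 1.9500·0.3000 = 0.5850 m
braking distance = 1.9500²/(2·5.0000) = 0.3802 m
person approaches 0.6000·(0.3000+0.3900) = 0.4140 m
residual clearance needed = 0.1500+0.0300+0.0600 = 0.2400 m
sum ≈ 0.5850+0.3802+0.4140+0.2400 ≈ 1.6193 m = S ✓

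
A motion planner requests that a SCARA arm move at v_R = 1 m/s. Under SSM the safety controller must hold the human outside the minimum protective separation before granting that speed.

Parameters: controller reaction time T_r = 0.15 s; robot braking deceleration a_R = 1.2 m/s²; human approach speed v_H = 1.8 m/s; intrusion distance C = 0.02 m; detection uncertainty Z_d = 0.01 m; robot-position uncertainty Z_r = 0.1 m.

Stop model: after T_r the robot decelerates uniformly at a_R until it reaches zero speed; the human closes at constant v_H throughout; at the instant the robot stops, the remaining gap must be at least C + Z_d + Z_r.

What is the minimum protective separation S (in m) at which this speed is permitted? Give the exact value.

braking lasts T_s = 1/(6/5) = 0.8333 s
robot covers v_R·T_r = 1.0000·0.1500 = 0.1500 m before braking
robot covers 1.0000·0.8333 − ½·1.2000·0.8333² = 0.4167 m while stopping
person approaches 1.8000·(0.1500+0.8333) = 1.7700 m
margins: 0.0200+0.0100+0.1000 = 0.1300 m
S_min ≈ 0.1500+0.4167+1.7700+0.1300  ⇒  S_min = 37/15 m

S_min = 37/15 m = 2.4667 m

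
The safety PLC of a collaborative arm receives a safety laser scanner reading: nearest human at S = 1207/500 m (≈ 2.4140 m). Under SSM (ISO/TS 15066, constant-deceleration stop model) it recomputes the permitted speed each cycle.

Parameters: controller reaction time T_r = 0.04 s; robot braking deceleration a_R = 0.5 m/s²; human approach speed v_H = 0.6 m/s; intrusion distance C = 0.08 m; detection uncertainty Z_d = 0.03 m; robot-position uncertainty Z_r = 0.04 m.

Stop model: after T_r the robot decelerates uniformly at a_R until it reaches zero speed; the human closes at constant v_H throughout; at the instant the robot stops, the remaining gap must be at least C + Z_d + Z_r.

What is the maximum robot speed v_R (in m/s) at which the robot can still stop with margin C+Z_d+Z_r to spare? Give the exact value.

v_R_max = 1 m/s = 1.0000 m/s

at the boundary: (1)·v² + (31/25)·v + (-56/25) = 0
  disc = (31/25)² − 4·(1)·(-56/25) = 6561/625 ; √disc = 81/25
  v_R = (−(31/25) + 81/25) / (2·(1)) = 1 m/s
check:
stop time T_s = 1/(1/2) = 2.0000 s
reaction-phase robot travel = 1.0000·0.0400 = 0.0400 m
braking distance = 1.0000²/(2·0.5000) = 1.0000 m
human over T_r+T_s: 0.6000·(0.0400+2.0000) = 1.2240 m
margins: 0.0800+0.0300+0.0400 = 0.1500 m
sum ≈ 0.0400+1.0000+1.2240+0.1500 ≈ 2.4140 m = S ✓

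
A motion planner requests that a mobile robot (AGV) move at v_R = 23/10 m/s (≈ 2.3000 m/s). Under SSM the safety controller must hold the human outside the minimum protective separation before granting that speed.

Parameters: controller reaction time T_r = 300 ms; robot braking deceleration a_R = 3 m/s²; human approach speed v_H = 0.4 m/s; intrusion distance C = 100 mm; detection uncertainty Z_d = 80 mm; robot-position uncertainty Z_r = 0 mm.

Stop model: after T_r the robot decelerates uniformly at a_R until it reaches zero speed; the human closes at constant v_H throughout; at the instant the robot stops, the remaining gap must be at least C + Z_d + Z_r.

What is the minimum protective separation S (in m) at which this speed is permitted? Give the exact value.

stop time T_s = (23/10)/3 = 0.7667 s
robot covers v_R·T_r = 2.3000·0.3000 = 0.6900 m before braking
robot under decel: 2.3000²/(2·3.0000) = 0.8817 m
human over T_r+T_s: 0.4000·(0.3000+0.7667) = 0.4267 m
C+Z_d+Z_r = 0.1000+0.0800+0.0000 = 0.1800 m
S_min ≈ 0.6900+0.8817+0.4267+0.1800  ⇒  S_min = 1307/600 m

S_min = 1307/600 m = 2.1783 m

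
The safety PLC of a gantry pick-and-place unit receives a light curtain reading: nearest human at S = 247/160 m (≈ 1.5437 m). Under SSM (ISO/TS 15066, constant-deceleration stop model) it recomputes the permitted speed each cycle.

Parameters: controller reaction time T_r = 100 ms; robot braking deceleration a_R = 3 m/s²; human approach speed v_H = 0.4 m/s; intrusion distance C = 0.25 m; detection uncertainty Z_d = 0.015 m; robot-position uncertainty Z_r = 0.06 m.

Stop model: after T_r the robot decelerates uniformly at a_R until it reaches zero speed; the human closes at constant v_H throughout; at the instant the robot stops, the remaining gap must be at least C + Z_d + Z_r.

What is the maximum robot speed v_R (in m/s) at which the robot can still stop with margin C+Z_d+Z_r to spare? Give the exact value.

v_R_max = 41/20 m/s = 2.0500 m/s

collect terms ⇒ (1/6)·v_R² + (7/30)·v_R + (-943/800) = 0
  disc = (7/30)² − 4·(1/6)·(-943/800) = 121/144 ; √disc = 11/12
  v_R = (−(7/30) + 11/12) / (2·(1/6)) = 41/20 m/s
check:
stop time T_s = (41/20)/3 = 0.6833 s
reaction-phase robot travel = 2.0500·0.1000 = 0.2050 m
robot under decel: 2.0500²/(2·3.0000) = 0.7004 m
human closes 0.4000·0.7833 = 0.3133 m
C+Z_d+Z_r = 0.2500+0.0150+0.0600 = 0.3250 m
sum ≈ 0.2050+0.7004+0.3133+0.3250 ≈ 1.5437 m = S ✓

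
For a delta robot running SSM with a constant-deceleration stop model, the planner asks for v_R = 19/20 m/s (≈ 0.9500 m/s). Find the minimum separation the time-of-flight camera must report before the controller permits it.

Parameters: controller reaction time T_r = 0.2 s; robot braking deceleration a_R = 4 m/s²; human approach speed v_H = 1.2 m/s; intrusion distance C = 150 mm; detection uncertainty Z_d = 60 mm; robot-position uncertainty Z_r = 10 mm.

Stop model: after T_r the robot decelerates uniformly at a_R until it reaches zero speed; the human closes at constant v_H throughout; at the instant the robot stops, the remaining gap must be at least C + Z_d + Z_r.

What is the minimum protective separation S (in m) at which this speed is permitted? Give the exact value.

T_s = v_R/a_R = (19/20)/4 = 0.2375 s
reaction-phase robot travel = 0.9500·0.2000 = 0.1900 m
robot covers 0.9500·0.2375 − ½·4.0000·0.2375² = 0.1128 m while stopping
human over T_r+T_s: 1.2000·(0.2000+0.2375) = 0.5250 m
residual clearance needed = 0.1500+0.0600+0.0100 = 0.2200 m
S_min ≈ 0.1900+0.1128+0.5250+0.2200  ⇒  S_min = 3353/3200 m

S_min = 3353/3200 m = 1.0478 m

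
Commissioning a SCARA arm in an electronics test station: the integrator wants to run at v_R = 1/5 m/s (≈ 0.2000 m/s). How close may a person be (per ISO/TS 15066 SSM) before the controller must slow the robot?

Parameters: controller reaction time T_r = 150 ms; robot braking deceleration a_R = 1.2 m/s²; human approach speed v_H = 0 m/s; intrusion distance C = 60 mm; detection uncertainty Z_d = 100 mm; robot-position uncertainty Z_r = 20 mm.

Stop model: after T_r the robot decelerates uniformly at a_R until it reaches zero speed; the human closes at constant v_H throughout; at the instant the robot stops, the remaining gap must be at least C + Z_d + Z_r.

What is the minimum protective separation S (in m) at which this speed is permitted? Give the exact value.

S_min = 17/75 m = 0.2267 m

braking lasts T_s = (1/5)/(6/5) = 0.1667 s
reaction-phase robot travel = 0.2000·0.1500 = 0.0300 m
robot covers 0.2000·0.1667 − ½·1.2000·0.1667² = 0.0167 m while stopping
person approaches 0.0000·(0.1500+0.1667) = 0.0000 m
margins: 0.0600+0.1000+0.0200 = 0.1800 m
S_min ≈ 0.0300+0.0167+0.0000+0.1800  ⇒  S_min = 17/75 m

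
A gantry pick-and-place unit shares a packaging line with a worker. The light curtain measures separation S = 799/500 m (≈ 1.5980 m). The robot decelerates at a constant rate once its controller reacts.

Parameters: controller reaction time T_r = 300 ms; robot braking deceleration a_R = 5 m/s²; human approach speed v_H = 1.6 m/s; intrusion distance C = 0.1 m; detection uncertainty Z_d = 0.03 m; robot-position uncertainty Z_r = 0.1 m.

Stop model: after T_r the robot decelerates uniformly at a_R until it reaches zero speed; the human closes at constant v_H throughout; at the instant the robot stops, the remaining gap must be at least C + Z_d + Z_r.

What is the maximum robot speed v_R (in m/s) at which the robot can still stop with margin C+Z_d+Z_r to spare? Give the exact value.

v_R_max = 6/5 m/s = 1.2000 m/s

quadratic (1/10)·v² + (31/50)·v + (-111/125) = 0
  disc = (31/50)² − 4·(1/10)·(-111/125) = 1849/2500 ; √disc = 43/50
  v_R = (−(31/50) + 43/50) / (2·(1/10)) = 6/5 m/s
check:
braking lasts T_s = (6/5)/5 = 0.2400 s
robot in T_r: 1.2000·0.3000 = 0.3600 m
braking distance = 1.2000²/(2·5.0000) = 0.1440 m
person approaches 1.6000·(0.3000+0.2400) = 0.8640 m
margins: 0.1000+0.0300+0.1000 = 0.2300 m
sum ≈ 0.3600+0.1440+0.8640+0.2300 ≈ 1.5980 m = S ✓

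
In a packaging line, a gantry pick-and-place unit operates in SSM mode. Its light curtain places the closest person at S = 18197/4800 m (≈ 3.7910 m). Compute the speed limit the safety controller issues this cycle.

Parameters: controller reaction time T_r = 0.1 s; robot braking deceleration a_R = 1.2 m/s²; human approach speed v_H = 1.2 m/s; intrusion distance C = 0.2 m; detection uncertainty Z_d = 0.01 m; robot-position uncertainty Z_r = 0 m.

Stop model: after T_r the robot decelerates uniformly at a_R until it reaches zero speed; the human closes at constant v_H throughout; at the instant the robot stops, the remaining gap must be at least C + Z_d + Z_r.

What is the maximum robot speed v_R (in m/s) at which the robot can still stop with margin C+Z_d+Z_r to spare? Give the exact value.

quadratic (5/12)·v² + (11/10)·v + (-16613/4800) = 0
  disc = (11/10)² − 4·(5/12)·(-16613/4800) = 100489/14400 ; √disc = 317/120
  v_R = (−(11/10) + 317/120) / (2·(5/12)) = 37/20 m/s
check:
T_s = v_R/a_R = (37/20)/(6/5) = 1.5417 s
reaction-phase robot travel = 1.8500·0.1000 = 0.1850 m
robot under decel: 1.8500²/(2·1.2000) = 1.4260 m
human closes 1.2000·1.6417 = 1.9700 m
C+Z_d+Z_r = 0.2000+0.0100+0.0000 = 0.2100 m
sum ≈ 0.1850+1.4260+1.9700+0.2100 ≈ 3.7910 m = S ✓

v_R_max = 37/20 m/s = 1.8500 m/s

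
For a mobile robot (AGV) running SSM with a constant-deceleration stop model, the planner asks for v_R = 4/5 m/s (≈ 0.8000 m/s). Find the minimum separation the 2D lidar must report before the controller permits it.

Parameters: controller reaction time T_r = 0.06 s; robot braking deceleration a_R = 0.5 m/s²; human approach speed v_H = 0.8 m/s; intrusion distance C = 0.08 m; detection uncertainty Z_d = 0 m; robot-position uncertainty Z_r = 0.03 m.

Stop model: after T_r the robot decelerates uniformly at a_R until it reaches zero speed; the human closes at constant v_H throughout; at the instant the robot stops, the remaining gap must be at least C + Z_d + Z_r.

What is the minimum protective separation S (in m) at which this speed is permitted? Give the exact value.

T_s = v_R/a_R = (4/5)/(1/2) = 1.6000 s
reaction-phase robot travel = 0.8000·0.0600 = 0.0480 m
robot covers 0.8000·1.6000 − ½·0.5000·1.6000² = 0.6400 m while stopping
human closes 0.8000·1.6600 = 1.3280 m
C+Z_d+Z_r = 0.0800+0.0000+0.0300 = 0.1100 m
S_min ≈ 0.0480+0.6400+1.3280+0.1100  ⇒  S_min = 1063/500 m

S_min = 1063/500 m = 2.1260 m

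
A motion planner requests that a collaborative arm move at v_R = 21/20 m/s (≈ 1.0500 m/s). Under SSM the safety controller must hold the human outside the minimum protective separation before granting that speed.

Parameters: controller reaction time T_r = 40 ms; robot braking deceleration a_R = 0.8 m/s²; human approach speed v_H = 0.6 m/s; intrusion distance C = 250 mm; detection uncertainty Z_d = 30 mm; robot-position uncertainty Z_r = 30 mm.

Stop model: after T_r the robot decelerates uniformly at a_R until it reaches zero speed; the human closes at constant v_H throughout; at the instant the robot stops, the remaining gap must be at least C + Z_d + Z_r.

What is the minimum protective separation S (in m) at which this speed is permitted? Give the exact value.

T_s = v_R/a_R = (21/20)/(4/5) = 1.3125 s
robot covers v_R·T_r = 1.0500·0.0400 = 0.0420 m before braking
braking distance = 1.0500²/(2·0.8000) = 0.6891 m
person approaches 0.6000·(0.0400+1.3125) = 0.8115 m
residual clearance needed = 0.2500+0.0300+0.0300 = 0.3100 m
S_min ≈ 0.0420+0.6891+0.8115+0.3100  ⇒  S_min = 29641/16000 m

S_min = 29641/16000 m = 1.8526 m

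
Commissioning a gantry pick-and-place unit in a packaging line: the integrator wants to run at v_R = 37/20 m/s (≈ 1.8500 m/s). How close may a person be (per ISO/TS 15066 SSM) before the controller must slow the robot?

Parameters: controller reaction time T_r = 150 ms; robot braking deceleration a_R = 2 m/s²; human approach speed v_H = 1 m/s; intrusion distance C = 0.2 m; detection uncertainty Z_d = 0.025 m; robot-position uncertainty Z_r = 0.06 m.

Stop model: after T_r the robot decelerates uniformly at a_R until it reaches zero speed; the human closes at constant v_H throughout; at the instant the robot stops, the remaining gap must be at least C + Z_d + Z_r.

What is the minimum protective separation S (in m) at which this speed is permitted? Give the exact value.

braking lasts T_s = (37/20)/2 = 0.9250 s
robot covers v_R·T_r = 1.8500·0.1500 = 0.2775 m before braking
braking distance = 1.8500²/(2·2.0000) = 0.8556 m
person approaches 1.0000·(0.1500+0.9250) = 1.0750 m
margins: 0.2000+0.0250+0.0600 = 0.2850 m
S_min ≈ 0.2775+0.8556+1.0750+0.2850  ⇒  S_min = 3989/1600 m

S_min = 3989/1600 m = 2.4931 m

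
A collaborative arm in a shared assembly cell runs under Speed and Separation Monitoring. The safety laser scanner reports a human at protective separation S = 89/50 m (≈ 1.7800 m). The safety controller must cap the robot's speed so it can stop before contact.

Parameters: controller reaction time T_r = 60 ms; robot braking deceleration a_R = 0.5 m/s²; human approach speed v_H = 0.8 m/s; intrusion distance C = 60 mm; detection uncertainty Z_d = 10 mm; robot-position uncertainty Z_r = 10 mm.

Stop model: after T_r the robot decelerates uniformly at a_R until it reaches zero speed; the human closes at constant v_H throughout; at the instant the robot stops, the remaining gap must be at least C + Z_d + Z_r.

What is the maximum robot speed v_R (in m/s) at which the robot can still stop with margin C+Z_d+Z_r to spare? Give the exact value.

quadratic (1)·v² + (83/50)·v + (-413/250) = 0
  disc = (83/50)² − 4·(1)·(-413/250) = 23409/2500 ; √disc = 153/50
  v_R = (−(83/50) + 153/50) / (2·(1)) = 7/10 m/s
check:
braking lasts T_s = (7/10)/(1/2) = 1.4000 s
reaction-phase robot travel = 0.7000·0.0600 = 0.0420 m
robot under decel: 0.7000²/(2·0.5000) = 0.4900 m
human over T_r+T_s: 0.8000·(0.0600+1.4000) = 1.1680 m
residual clearance needed = 0.0600+0.0100+0.0100 = 0.0800 m
sum ≈ 0.0420+0.4900+1.1680+0.0800 ≈ 1.7800 m = S ✓

v_R_max = 7/10 m/s = 0.7000 m/s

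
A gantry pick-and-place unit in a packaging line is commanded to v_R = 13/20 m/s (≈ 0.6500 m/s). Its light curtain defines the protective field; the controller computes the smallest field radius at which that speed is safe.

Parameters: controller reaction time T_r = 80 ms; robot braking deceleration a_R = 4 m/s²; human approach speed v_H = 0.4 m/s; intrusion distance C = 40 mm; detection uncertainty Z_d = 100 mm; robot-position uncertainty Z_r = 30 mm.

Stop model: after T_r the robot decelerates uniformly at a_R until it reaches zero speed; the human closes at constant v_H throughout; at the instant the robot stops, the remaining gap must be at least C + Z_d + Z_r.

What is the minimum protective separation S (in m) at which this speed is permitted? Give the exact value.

S_min = 5949/16000 m = 0.3718 m

braking lasts T_s = (13/20)/4 = 0.1625 s
robot in T_r: 0.6500·0.0800 = 0.0520 m
robot covers 0.6500·0.1625 − ½·4.0000·0.1625² = 0.0528 m while stopping
person approaches 0.4000·(0.0800+0.1625) = 0.0970 m
margins: 0.0400+0.1000+0.0300 = 0.1700 m
S_min ≈ 0.0520+0.0528+0.0970+0.1700  ⇒  S_min = 5949/16000 m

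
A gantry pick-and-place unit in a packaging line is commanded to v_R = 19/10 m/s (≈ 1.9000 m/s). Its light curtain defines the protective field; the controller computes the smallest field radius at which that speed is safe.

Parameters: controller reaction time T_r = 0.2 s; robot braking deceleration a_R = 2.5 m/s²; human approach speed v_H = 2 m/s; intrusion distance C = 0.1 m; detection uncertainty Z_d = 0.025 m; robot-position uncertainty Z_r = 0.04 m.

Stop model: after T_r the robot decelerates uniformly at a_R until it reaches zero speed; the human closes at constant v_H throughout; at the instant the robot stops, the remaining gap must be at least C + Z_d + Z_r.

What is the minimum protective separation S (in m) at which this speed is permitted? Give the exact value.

S_min = 3187/1000 m = 3.1870 m

T_s = v_R/a_R = (19/10)/(5/2) = 0.7600 s
robot covers v_R·T_r = 1.9000·0.2000 = 0.3800 m before braking
robot under decel: 1.9000²/(2·2.5000) = 0.7220 m
person approaches 2.0000·(0.2000+0.7600) = 1.9200 m
C+Z_d+Z_r = 0.1000+0.0250+0.0400 = 0.1650 m
S_min ≈ 0.3800+0.7220+1.9200+0.1650  ⇒  S_min = 3187/1000 m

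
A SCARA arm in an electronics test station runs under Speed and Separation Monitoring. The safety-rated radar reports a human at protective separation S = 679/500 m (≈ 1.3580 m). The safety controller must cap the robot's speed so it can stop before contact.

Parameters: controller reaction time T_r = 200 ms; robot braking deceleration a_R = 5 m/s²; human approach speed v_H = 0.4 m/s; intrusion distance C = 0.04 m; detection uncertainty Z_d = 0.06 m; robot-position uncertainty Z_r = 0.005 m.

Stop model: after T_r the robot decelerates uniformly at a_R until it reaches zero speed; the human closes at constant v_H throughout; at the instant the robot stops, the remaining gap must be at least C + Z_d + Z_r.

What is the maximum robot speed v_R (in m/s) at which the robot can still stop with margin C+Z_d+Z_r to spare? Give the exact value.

collect terms ⇒ (1/10)·v_R² + (7/25)·v_R + (-1173/1000) = 0
  disc = (7/25)² − 4·(1/10)·(-1173/1000) = 1369/2500 ; √disc = 37/50
  v_R = (−(7/25) + 37/50) / (2·(1/10)) = 23/10 m/s
check:
stop time T_s = (23/10)/5 = 0.4600 s
reaction-phase robot travel = 2.3000·0.2000 = 0.4600 m
braking distance = 2.3000²/(2·5.0000) = 0.5290 m
person approaches 0.4000·(0.2000+0.4600) = 0.2640 m
C+Z_d+Z_r = 0.0400+0.0600+0.0050 = 0.1050 m
sum ≈ 0.4600+0.5290+0.2640+0.1050 ≈ 1.3580 m = S ✓

v_R_max = 23/10 m/s = 2.3000 m/s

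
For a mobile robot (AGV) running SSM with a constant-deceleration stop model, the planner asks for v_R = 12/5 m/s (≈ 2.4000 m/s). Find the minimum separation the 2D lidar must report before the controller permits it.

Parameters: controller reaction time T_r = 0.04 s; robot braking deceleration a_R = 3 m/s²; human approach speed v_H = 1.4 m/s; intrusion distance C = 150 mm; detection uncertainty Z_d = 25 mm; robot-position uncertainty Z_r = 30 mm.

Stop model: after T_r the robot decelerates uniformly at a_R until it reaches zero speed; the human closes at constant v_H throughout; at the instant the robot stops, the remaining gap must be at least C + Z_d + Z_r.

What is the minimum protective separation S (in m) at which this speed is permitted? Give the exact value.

S_min = 2437/1000 m = 2.4370 m

stop time T_s = (12/5)/3 = 0.8000 s
robot in T_r: 2.4000·0.0400 = 0.0960 m
robot covers 2.4000·0.8000 − ½·3.0000·0.8000² = 0.9600 m while stopping
person approaches 1.4000·(0.0400+0.8000) = 1.1760 m
margins: 0.1500+0.0250+0.0300 = 0.2050 m
S_min ≈ 0.0960+0.9600+1.1760+0.2050  ⇒  S_min = 2437/1000 m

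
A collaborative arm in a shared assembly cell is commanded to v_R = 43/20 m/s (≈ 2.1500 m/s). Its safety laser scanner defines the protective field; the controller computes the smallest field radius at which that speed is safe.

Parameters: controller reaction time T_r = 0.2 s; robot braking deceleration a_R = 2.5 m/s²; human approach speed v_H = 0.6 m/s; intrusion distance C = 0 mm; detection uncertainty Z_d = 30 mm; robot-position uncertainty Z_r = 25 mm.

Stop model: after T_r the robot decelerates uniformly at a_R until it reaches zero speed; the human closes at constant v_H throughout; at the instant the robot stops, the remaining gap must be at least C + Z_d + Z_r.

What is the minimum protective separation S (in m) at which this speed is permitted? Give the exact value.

stop time T_s = (43/20)/(5/2) = 0.8600 s
robot covers v_R·T_r = 2.1500·0.2000 = 0.4300 m before braking
robot covers 2.1500·0.8600 − ½·2.5000·0.8600² = 0.9245 m while stopping
human over T_r+T_s: 0.6000·(0.2000+0.8600) = 0.6360 m
margins: 0.0000+0.0300+0.0250 = 0.0550 m
S_min ≈ 0.4300+0.9245+0.6360+0.0550  ⇒  S_min = 4091/2000 m

S_min = 4091/2000 m = 2.0455 m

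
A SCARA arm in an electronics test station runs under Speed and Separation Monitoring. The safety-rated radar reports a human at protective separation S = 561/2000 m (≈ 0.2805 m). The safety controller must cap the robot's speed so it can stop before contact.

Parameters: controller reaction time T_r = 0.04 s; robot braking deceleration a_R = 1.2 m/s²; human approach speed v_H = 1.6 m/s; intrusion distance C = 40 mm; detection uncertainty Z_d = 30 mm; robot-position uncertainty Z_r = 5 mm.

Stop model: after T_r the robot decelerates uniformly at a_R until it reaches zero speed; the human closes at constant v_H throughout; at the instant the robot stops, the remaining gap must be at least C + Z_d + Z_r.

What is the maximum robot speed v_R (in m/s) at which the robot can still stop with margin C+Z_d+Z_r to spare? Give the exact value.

v_R_max = 1/10 m/s = 0.1000 m/s

quadratic (5/12)·v² + (103/75)·v + (-283/2000) = 0
  disc = (103/75)² − 4·(5/12)·(-283/2000) = 190969/90000 ; √disc = 437/300
  v_R = (−(103/75) + 437/300) / (2·(5/12)) = 1/10 m/s
check:
stop time T_s = (1/10)/(6/5) = 0.0833 s
reaction-phase robot travel = 0.1000·0.0400 = 0.0040 m
robot covers 0.1000·0.0833 − ½·1.2000·0.0833² = 0.0042 m while stopping
person approaches 1.6000·(0.0400+0.0833) = 0.1973 m
C+Z_d+Z_r = 0.0400+0.0300+0.0050 = 0.0750 m
sum ≈ 0.0040+0.0042+0.1973+0.0750 ≈ 0.2805 m = S ✓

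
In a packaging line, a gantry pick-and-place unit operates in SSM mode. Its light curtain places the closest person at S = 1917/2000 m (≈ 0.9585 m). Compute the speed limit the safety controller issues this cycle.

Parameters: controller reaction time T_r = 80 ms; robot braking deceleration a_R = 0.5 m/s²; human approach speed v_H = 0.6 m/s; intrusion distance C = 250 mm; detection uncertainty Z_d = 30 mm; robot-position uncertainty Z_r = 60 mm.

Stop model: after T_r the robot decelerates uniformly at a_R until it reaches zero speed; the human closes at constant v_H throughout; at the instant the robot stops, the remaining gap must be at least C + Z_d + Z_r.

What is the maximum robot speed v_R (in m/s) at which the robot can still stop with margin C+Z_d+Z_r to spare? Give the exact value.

v_R_max = 7/20 m/s = 0.3500 m/s

collect terms ⇒ (1)·v_R² + (32/25)·v_R + (-1141/2000) = 0
  disc = (32/25)² − 4·(1)·(-1141/2000) = 9801/2500 ; √disc = 99/50
  v_R = (−(32/25) + 99/50) / (2·(1)) = 7/20 m/s
check:
T_s = v_R/a_R = (7/20)/(1/2) = 0.7000 s
reaction-phase robot travel = 0.3500·0.0800 = 0.0280 m
braking distance = 0.3500²/(2·0.5000) = 0.1225 m
person approaches 0.6000·(0.0800+0.7000) = 0.4680 m
C+Z_d+Z_r = 0.2500+0.0300+0.0600 = 0.3400 m
sum ≈ 0.0280+0.1225+0.4680+0.3400 ≈ 0.9585 m = S ✓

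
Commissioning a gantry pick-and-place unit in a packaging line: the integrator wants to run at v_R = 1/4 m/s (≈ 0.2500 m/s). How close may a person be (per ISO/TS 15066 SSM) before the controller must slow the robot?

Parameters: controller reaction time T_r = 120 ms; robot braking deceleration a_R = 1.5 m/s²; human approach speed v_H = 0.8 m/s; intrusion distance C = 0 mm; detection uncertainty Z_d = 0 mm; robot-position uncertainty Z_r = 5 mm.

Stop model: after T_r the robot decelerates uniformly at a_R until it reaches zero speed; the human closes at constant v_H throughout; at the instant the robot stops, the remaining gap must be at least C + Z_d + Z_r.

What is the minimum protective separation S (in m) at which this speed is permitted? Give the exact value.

stop time T_s = (1/4)/(3/2) = 0.1667 s
robot in T_r: 0.2500·0.1200 = 0.0300 m
robot under decel: 0.2500²/(2·1.5000) = 0.0208 m
person approaches 0.8000·(0.1200+0.1667) = 0.2293 m
margins: 0.0000+0.0000+0.0050 = 0.0050 m
S_min ≈ 0.0300+0.0208+0.2293+0.0050  ⇒  S_min = 1711/6000 m

S_min = 1711/6000 m = 0.2852 m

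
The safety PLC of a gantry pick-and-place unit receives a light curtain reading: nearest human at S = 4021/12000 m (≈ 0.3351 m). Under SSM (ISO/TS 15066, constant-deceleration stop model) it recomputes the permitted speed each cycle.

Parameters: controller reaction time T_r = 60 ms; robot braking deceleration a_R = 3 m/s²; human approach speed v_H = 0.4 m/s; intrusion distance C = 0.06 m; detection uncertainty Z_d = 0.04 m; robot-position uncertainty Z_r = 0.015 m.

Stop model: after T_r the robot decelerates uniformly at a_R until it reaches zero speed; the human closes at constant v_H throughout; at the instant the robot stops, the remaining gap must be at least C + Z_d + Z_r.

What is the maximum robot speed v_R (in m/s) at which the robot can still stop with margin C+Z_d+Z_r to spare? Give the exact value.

v_R_max = 13/20 m/s = 0.6500 m/s

at the boundary: (1/6)·v² + (29/150)·v + (-2353/12000) = 0
  disc = (29/150)² − 4·(1/6)·(-2353/12000) = 1681/10000 ; √disc = 41/100
  v_R = (−(29/150) + 41/100) / (2·(1/6)) = 13/20 m/s
check:
braking lasts T_s = (13/20)/3 = 0.2167 s
reaction-phase robot travel = 0.6500·0.0600 = 0.0390 m
robot under decel: 0.6500²/(2·3.0000) = 0.0704 m
human closes 0.4000·0.2767 = 0.1107 m
C+Z_d+Z_r = 0.0600+0.0400+0.0150 = 0.1150 m
sum ≈ 0.0390+0.0704+0.1107+0.1150 ≈ 0.3351 m = S ✓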